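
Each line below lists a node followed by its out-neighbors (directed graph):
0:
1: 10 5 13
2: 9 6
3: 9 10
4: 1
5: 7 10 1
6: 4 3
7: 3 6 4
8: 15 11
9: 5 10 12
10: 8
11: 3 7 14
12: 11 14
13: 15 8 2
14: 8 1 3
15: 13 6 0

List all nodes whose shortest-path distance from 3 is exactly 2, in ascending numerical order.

5, 8, 12

Level 0: 3
Level 1: 9, 10
Level 2: 5, 8, 12
Level 3: 1, 7, 11, 14, 15
Level 4: 0, 4, 6, 13
Level 5: 2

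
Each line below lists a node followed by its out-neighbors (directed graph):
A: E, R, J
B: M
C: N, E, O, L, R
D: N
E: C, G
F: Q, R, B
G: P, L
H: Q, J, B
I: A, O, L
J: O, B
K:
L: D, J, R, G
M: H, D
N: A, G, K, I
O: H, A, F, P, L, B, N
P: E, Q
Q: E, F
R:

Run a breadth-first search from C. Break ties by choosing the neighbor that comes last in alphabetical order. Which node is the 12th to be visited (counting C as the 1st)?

K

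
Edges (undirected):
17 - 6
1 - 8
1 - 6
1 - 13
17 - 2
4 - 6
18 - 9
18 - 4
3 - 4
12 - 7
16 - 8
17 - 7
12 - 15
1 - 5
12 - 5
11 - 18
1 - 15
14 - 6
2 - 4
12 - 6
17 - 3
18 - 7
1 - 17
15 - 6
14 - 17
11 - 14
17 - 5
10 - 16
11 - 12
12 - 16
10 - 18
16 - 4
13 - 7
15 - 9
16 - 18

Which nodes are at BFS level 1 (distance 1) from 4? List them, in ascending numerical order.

Level 0: 4
Level 1: 2, 3, 6, 16, 18
Level 2: 1, 7, 8, 9, 10, 11, 12, 14, 15, 17
Level 3: 5, 13

2, 3, 6, 16, 18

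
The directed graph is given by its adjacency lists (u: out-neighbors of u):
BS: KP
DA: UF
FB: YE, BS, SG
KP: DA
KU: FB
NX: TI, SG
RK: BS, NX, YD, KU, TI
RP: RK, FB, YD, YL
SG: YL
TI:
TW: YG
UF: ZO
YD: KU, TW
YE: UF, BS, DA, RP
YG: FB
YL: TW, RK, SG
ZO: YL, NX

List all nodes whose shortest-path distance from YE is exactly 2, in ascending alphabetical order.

FB, KP, RK, YD, YL, ZO

Level 0: YE
Level 1: BS, DA, RP, UF
Level 2: FB, KP, RK, YD, YL, ZO
Level 3: KU, NX, SG, TI, TW
Level 4: YG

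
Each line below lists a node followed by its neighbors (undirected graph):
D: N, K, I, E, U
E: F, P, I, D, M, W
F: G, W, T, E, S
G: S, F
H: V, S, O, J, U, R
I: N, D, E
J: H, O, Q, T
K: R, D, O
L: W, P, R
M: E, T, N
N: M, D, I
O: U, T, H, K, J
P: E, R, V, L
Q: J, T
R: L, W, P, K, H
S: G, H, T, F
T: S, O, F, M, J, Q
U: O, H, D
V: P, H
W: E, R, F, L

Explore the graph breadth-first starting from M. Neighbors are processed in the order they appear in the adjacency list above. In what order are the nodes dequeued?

M → E → T → N → F → P → I → D → W → S → O → J → Q → G → R → V → L → K → U → H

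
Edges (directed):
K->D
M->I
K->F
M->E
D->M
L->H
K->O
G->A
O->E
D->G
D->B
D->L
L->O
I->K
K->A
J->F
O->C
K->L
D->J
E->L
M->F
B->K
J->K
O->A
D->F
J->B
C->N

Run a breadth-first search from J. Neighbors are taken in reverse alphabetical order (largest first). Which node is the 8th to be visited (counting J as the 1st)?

A

Visit J; enqueue K, F, B → queue [K, F, B]
Visit K; enqueue O, L, D, A → queue [F, B, O, L, D, A]
Visit F → queue [B, O, L, D, A]
Visit B → queue [O, L, D, A]
Visit O; enqueue E, C → queue [L, D, A, E, C]
Visit L; enqueue H → queue [D, A, E, C, H]
Visit D; enqueue M, G → queue [A, E, C, H, M, G]
Visit A → queue [E, C, H, M, G]
Visit E → queue [C, H, M, G]
Visit C; enqueue N → queue [H, M, G, N]
Visit H → queue [M, G, N]
Visit M; enqueue I → queue [G, N, I]
Visit G → queue [N, I]
Visit N → queue [I]
Visit I → queue []

Visit order: J, K, F, B, O, L, D, A, E, C, H, M, G, N, I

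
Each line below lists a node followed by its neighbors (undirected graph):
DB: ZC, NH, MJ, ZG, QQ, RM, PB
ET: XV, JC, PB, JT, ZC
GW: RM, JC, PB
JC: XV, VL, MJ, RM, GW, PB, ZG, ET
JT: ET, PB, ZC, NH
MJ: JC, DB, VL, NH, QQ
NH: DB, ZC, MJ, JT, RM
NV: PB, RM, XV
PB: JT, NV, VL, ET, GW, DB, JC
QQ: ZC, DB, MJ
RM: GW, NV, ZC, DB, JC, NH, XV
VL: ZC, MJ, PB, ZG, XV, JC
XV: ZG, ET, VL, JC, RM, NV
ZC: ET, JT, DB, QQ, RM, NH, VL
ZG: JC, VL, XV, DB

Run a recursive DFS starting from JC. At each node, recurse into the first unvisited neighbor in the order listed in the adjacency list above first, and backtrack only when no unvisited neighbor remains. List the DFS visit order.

JC -> XV -> ZG -> VL -> ZC -> ET -> PB -> JT -> NH -> DB -> MJ -> QQ -> RM -> GW -> NV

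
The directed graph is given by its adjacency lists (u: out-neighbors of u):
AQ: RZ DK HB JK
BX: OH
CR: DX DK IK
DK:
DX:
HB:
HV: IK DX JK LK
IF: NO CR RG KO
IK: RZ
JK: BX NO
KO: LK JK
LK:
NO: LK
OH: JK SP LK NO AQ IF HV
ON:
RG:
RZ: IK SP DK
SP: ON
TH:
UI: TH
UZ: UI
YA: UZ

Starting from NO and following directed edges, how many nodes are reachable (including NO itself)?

2

BFS from NO visits: NO, LK
Reachable nodes: 2 of 22 total.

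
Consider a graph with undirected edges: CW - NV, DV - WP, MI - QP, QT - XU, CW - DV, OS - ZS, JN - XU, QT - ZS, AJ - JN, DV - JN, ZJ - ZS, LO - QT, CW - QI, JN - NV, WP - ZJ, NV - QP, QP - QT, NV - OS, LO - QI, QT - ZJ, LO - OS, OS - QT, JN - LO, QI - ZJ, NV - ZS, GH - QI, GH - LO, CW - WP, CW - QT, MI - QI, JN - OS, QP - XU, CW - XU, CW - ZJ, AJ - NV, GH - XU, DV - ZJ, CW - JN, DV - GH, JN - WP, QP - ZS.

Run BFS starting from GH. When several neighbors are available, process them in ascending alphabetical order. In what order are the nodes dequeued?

GH, DV, LO, QI, XU, CW, JN, WP, ZJ, OS, QT, MI, QP, NV, AJ, ZS

Visit GH; enqueue DV, LO, QI, XU → queue [DV, LO, QI, XU]
Visit DV; enqueue CW, JN, WP, ZJ → queue [LO, QI, XU, CW, JN, WP, ZJ]
Visit LO; enqueue OS, QT → queue [QI, XU, CW, JN, WP, ZJ, OS, QT]
Visit QI; enqueue MI → queue [XU, CW, JN, WP, ZJ, OS, QT, MI]
Visit XU; enqueue QP → queue [CW, JN, WP, ZJ, OS, QT, MI, QP]
Visit CW; enqueue NV → queue [JN, WP, ZJ, OS, QT, MI, QP, NV]
Visit JN; enqueue AJ → queue [WP, ZJ, OS, QT, MI, QP, NV, AJ]
Visit WP → queue [ZJ, OS, QT, MI, QP, NV, AJ]
Visit ZJ; enqueue ZS → queue [OS, QT, MI, QP, NV, AJ, ZS]
Visit OS → queue [QT, MI, QP, NV, AJ, ZS]
Visit QT → queue [MI, QP, NV, AJ, ZS]
Visit MI → queue [QP, NV, AJ, ZS]
Visit QP → queue [NV, AJ, ZS]
Visit NV → queue [AJ, ZS]
Visit AJ → queue [ZS]
Visit ZS → queue []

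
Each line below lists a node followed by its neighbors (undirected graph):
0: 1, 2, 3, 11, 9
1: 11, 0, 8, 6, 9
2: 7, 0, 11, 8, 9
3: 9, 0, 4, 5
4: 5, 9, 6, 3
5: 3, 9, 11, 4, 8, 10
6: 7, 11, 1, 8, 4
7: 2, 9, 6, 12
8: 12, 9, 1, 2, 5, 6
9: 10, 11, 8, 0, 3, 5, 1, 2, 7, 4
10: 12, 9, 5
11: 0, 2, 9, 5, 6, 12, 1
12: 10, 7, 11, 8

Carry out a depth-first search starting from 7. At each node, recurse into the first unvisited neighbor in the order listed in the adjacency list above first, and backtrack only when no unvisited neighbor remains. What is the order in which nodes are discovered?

7 2 0 1 11 9 10 12 8 5 3 4 6

Visit 7
7 → 2
2 → 0
0 → 1
1 → 11
11 → 9
9 → 10
10 → 12
12 → 8
8 → 5
5 → 3
3 → 4
4 → 6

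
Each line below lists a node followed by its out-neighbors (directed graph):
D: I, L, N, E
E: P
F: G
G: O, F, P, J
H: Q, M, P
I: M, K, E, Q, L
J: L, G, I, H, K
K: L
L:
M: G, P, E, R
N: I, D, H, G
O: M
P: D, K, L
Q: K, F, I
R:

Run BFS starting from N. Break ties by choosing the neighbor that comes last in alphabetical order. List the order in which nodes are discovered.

Visit N; enqueue I, H, G, D → queue [I, H, G, D]
Visit I; enqueue Q, M, L, K, E → queue [H, G, D, Q, M, L, K, E]
Visit H; enqueue P → queue [G, D, Q, M, L, K, E, P]
Visit G; enqueue O, J, F → queue [D, Q, M, L, K, E, P, O, J, F]
Visit D → queue [Q, M, L, K, E, P, O, J, F]
Visit Q → queue [M, L, K, E, P, O, J, F]
Visit M; enqueue R → queue [L, K, E, P, O, J, F, R]
Visit L → queue [K, E, P, O, J, F, R]
Visit K → queue [E, P, O, J, F, R]
Visit E → queue [P, O, J, F, R]
Visit P → queue [O, J, F, R]
Visit O → queue [J, F, R]
Visit J → queue [F, R]
Visit F → queue [R]
Visit R → queue []

N -> I -> H -> G -> D -> Q -> M -> L -> K -> E -> P -> O -> J -> F -> R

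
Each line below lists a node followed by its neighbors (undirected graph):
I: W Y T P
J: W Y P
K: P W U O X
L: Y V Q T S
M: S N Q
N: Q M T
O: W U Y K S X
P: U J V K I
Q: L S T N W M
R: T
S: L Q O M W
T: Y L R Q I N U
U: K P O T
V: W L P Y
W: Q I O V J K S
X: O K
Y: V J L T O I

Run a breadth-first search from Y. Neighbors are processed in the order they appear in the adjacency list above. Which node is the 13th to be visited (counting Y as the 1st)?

Visit Y; enqueue V, J, L, T, O, I → queue [V, J, L, T, O, I]
Visit V; enqueue W, P → queue [J, L, T, O, I, W, P]
Visit J → queue [L, T, O, I, W, P]
Visit L; enqueue Q, S → queue [T, O, I, W, P, Q, S]
Visit T; enqueue R, N, U → queue [O, I, W, P, Q, S, R, N, U]
Visit O; enqueue K, X → queue [I, W, P, Q, S, R, N, U, K, X]
Visit I → queue [W, P, Q, S, R, N, U, K, X]
Visit W → queue [P, Q, S, R, N, U, K, X]
Visit P → queue [Q, S, R, N, U, K, X]
Visit Q; enqueue M → queue [S, R, N, U, K, X, M]
Visit S → queue [R, N, U, K, X, M]
Visit R → queue [N, U, K, X, M]
Visit N → queue [U, K, X, M]
Visit U → queue [K, X, M]
Visit K → queue [X, M]
Visit X → queue [M]
Visit M → queue []

Visit order: Y, V, J, L, T, O, I, W, P, Q, S, R, N, U, K, X, M

N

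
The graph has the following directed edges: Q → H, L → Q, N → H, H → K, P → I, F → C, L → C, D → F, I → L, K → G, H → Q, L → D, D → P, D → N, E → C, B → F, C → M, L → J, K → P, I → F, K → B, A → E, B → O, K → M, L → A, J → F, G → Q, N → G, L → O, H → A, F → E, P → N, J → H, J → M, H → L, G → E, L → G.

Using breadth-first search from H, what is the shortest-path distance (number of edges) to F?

Level 0: H
Level 1: A, K, L, Q
Level 2: B, C, D, E, G, J, M, O, P
Level 3: F, I, N
F first appears at level 3.

3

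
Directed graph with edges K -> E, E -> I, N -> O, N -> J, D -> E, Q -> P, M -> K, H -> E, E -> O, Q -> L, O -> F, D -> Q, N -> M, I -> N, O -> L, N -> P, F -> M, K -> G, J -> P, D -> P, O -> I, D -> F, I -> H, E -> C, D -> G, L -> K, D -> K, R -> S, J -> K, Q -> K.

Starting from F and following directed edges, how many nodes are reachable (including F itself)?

BFS from F visits: F, M, K, G, E, O, I, C, L, N, H, P, J
Reachable nodes: 13 of 17 total.

13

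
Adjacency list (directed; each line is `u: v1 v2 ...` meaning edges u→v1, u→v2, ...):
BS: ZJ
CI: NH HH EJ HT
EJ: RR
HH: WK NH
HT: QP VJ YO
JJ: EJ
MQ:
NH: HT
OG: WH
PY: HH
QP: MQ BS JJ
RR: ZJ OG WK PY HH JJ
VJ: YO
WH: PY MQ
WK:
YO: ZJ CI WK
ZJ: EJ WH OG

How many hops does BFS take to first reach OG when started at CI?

3

Level 0: CI
Level 1: EJ, HH, HT, NH
Level 2: QP, RR, VJ, WK, YO
Level 3: BS, JJ, MQ, OG, PY, ZJ
Level 4: WH
OG first appears at level 3.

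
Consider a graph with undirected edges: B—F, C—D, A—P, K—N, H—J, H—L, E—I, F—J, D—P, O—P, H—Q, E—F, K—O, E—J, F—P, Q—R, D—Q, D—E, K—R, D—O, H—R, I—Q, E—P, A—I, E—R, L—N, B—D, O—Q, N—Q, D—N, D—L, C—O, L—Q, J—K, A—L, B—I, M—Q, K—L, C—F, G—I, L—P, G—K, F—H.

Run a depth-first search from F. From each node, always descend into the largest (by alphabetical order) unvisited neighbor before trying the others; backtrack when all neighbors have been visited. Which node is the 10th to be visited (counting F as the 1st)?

J

Visit F
F → P
P → O
O → Q
Q → R
R → K
K → N
N → L
L → H
H → J
J → E
E → I
I → G
I → B
B → D
D → C
I → A
Q → M

Visit order: F, P, O, Q, R, K, N, L, H, J, E, I, G, B, D, C, A, M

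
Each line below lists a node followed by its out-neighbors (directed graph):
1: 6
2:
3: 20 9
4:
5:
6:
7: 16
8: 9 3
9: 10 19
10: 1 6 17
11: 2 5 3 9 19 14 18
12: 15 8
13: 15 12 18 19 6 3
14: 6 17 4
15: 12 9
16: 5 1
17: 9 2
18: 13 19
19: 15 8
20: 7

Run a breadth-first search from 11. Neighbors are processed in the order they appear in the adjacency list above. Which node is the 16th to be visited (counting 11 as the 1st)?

13

Visit 11; enqueue 2, 5, 3, 9, 19, 14, 18 → queue [2, 5, 3, 9, 19, 14, 18]
Visit 2 → queue [5, 3, 9, 19, 14, 18]
Visit 5 → queue [3, 9, 19, 14, 18]
Visit 3; enqueue 20 → queue [9, 19, 14, 18, 20]
Visit 9; enqueue 10 → queue [19, 14, 18, 20, 10]
Visit 19; enqueue 15, 8 → queue [14, 18, 20, 10, 15, 8]
Visit 14; enqueue 6, 17, 4 → queue [18, 20, 10, 15, 8, 6, 17, 4]
Visit 18; enqueue 13 → queue [20, 10, 15, 8, 6, 17, 4, 13]
Visit 20; enqueue 7 → queue [10, 15, 8, 6, 17, 4, 13, 7]
Visit 10; enqueue 1 → queue [15, 8, 6, 17, 4, 13, 7, 1]
Visit 15; enqueue 12 → queue [8, 6, 17, 4, 13, 7, 1, 12]
Visit 8 → queue [6, 17, 4, 13, 7, 1, 12]
Visit 6 → queue [17, 4, 13, 7, 1, 12]
Visit 17 → queue [4, 13, 7, 1, 12]
Visit 4 → queue [13, 7, 1, 12]
Visit 13 → queue [7, 1, 12]
Visit 7; enqueue 16 → queue [1, 12, 16]
Visit 1 → queue [12, 16]
Visit 12 → queue [16]
Visit 16 → queue []

Visit order: 11, 2, 5, 3, 9, 19, 14, 18, 20, 10, 15, 8, 6, 17, 4, 13, 7, 1, 12, 16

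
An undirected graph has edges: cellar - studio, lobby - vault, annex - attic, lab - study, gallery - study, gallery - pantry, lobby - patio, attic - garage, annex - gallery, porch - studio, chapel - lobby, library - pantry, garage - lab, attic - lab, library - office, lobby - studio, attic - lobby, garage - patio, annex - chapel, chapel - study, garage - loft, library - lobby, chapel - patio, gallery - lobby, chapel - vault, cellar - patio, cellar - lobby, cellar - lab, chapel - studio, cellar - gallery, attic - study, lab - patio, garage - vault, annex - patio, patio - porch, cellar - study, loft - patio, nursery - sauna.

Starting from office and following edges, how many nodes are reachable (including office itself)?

17

BFS from office visits: office, library, lobby, pantry, attic, cellar, chapel, gallery, patio, studio, vault, annex, garage, lab, study, loft, porch
Reachable nodes: 17 of 19 total.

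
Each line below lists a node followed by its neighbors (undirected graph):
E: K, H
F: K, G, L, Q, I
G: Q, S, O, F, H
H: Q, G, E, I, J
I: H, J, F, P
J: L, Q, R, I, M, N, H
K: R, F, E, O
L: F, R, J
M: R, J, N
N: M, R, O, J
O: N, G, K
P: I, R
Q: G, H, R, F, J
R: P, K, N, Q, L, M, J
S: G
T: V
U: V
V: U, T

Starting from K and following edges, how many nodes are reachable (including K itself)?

BFS from K visits: K, R, F, E, O, P, N, Q, L, M, J, G, I, H, S
Reachable nodes: 15 of 18 total.

15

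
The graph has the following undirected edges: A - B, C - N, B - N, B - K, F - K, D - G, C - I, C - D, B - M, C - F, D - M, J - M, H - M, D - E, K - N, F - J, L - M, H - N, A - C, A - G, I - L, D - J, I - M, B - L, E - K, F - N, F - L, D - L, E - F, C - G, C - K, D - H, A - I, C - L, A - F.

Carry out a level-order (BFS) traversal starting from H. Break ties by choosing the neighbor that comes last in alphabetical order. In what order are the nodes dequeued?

Visit H; enqueue N, M, D → queue [N, M, D]
Visit N; enqueue K, F, C, B → queue [M, D, K, F, C, B]
Visit M; enqueue L, J, I → queue [D, K, F, C, B, L, J, I]
Visit D; enqueue G, E → queue [K, F, C, B, L, J, I, G, E]
Visit K → queue [F, C, B, L, J, I, G, E]
Visit F; enqueue A → queue [C, B, L, J, I, G, E, A]
Visit C → queue [B, L, J, I, G, E, A]
Visit B → queue [L, J, I, G, E, A]
Visit L → queue [J, I, G, E, A]
Visit J → queue [I, G, E, A]
Visit I → queue [G, E, A]
Visit G → queue [E, A]
Visit E → queue [A]
Visit A → queue []

H -> N -> M -> D -> K -> F -> C -> B -> L -> J -> I -> G -> E -> A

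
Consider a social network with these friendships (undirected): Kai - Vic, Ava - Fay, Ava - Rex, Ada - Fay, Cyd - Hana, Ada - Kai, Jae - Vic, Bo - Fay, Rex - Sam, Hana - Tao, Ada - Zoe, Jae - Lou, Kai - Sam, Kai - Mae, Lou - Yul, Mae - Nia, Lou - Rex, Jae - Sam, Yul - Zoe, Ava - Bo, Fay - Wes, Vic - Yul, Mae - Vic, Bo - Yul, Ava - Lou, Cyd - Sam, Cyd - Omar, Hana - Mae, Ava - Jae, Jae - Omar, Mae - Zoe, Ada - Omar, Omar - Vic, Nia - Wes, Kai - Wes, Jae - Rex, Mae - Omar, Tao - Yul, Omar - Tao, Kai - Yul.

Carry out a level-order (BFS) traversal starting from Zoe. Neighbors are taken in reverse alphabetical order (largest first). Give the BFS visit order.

Zoe, Yul, Mae, Ada, Vic, Tao, Lou, Kai, Bo, Omar, Nia, Hana, Fay, Jae, Rex, Ava, Wes, Sam, Cyd

Visit Zoe; enqueue Yul, Mae, Ada → queue [Yul, Mae, Ada]
Visit Yul; enqueue Vic, Tao, Lou, Kai, Bo → queue [Mae, Ada, Vic, Tao, Lou, Kai, Bo]
Visit Mae; enqueue Omar, Nia, Hana → queue [Ada, Vic, Tao, Lou, Kai, Bo, Omar, Nia, Hana]
Visit Ada; enqueue Fay → queue [Vic, Tao, Lou, Kai, Bo, Omar, Nia, Hana, Fay]
Visit Vic; enqueue Jae → queue [Tao, Lou, Kai, Bo, Omar, Nia, Hana, Fay, Jae]
Visit Tao → queue [Lou, Kai, Bo, Omar, Nia, Hana, Fay, Jae]
Visit Lou; enqueue Rex, Ava → queue [Kai, Bo, Omar, Nia, Hana, Fay, Jae, Rex, Ava]
Visit Kai; enqueue Wes, Sam → queue [Bo, Omar, Nia, Hana, Fay, Jae, Rex, Ava, Wes, Sam]
Visit Bo → queue [Omar, Nia, Hana, Fay, Jae, Rex, Ava, Wes, Sam]
Visit Omar; enqueue Cyd → queue [Nia, Hana, Fay, Jae, Rex, Ava, Wes, Sam, Cyd]
Visit Nia → queue [Hana, Fay, Jae, Rex, Ava, Wes, Sam, Cyd]
Visit Hana → queue [Fay, Jae, Rex, Ava, Wes, Sam, Cyd]
Visit Fay → queue [Jae, Rex, Ava, Wes, Sam, Cyd]
Visit Jae → queue [Rex, Ava, Wes, Sam, Cyd]
Visit Rex → queue [Ava, Wes, Sam, Cyd]
Visit Ava → queue [Wes, Sam, Cyd]
Visit Wes → queue [Sam, Cyd]
Visit Sam → queue [Cyd]
Visit Cyd → queue []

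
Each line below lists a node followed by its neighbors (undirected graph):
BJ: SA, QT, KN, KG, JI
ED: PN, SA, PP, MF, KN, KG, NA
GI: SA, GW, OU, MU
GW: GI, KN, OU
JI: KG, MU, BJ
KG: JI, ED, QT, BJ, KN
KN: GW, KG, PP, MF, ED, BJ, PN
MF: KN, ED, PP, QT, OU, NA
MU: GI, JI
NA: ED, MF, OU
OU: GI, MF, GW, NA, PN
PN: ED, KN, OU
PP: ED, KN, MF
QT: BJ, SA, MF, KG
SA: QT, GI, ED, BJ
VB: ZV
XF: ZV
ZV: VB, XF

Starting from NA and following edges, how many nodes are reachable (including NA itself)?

BFS from NA visits: NA, OU, MF, ED, PN, GW, GI, QT, PP, KN, SA, KG, MU, BJ, JI
Reachable nodes: 15 of 18 total.

15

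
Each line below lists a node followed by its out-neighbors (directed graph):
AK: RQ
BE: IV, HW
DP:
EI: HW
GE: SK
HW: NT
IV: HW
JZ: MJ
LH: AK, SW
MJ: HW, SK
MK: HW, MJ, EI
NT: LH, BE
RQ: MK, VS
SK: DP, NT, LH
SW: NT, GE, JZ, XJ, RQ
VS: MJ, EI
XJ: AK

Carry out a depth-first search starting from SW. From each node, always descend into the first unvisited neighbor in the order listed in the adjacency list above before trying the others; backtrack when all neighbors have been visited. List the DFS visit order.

Visit SW
SW → NT
NT → LH
LH → AK
AK → RQ
RQ → MK
MK → HW
MK → MJ
MJ → SK
SK → DP
MK → EI
RQ → VS
NT → BE
BE → IV
SW → GE
SW → JZ
SW → XJ

SW, NT, LH, AK, RQ, MK, HW, MJ, SK, DP, EI, VS, BE, IV, GE, JZ, XJ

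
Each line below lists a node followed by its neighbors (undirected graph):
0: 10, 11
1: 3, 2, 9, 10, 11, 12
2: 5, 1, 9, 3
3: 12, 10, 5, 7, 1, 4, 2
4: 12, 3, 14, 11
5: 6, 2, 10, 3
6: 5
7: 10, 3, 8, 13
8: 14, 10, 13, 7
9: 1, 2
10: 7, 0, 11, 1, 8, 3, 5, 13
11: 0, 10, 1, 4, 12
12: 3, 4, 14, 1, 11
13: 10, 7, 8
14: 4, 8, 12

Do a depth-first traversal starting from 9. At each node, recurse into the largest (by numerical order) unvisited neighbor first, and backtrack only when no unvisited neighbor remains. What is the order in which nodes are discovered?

9 -> 2 -> 5 -> 10 -> 13 -> 8 -> 14 -> 12 -> 11 -> 4 -> 3 -> 7 -> 1 -> 0 -> 6

Visit 9
9 → 2
2 → 5
5 → 10
10 → 13
13 → 8
8 → 14
14 → 12
12 → 11
11 → 4
4 → 3
3 → 7
3 → 1
11 → 0
5 → 6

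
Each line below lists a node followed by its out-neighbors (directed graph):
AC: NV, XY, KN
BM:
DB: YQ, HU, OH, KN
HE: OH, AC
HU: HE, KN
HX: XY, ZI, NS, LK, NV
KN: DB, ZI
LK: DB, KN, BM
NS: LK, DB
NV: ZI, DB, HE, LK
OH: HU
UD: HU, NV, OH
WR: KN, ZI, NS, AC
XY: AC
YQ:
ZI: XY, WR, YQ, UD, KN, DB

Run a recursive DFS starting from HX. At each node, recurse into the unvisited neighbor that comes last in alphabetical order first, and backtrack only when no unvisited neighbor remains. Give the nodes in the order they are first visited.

Visit HX
HX → ZI
ZI → YQ
ZI → XY
XY → AC
AC → NV
NV → LK
LK → KN
KN → DB
DB → OH
OH → HU
HU → HE
LK → BM
ZI → WR
WR → NS
ZI → UD

HX, ZI, YQ, XY, AC, NV, LK, KN, DB, OH, HU, HE, BM, WR, NS, UD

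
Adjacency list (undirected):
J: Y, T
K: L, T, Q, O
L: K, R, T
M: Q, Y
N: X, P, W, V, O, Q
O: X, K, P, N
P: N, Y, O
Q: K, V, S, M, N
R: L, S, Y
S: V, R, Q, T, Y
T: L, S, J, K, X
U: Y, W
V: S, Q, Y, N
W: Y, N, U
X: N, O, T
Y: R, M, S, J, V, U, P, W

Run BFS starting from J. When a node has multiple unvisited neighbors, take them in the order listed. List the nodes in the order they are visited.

J -> Y -> T -> R -> M -> S -> V -> U -> P -> W -> L -> K -> X -> Q -> N -> O

Visit J; enqueue Y, T → queue [Y, T]
Visit Y; enqueue R, M, S, V, U, P, W → queue [T, R, M, S, V, U, P, W]
Visit T; enqueue L, K, X → queue [R, M, S, V, U, P, W, L, K, X]
Visit R → queue [M, S, V, U, P, W, L, K, X]
Visit M; enqueue Q → queue [S, V, U, P, W, L, K, X, Q]
Visit S → queue [V, U, P, W, L, K, X, Q]
Visit V; enqueue N → queue [U, P, W, L, K, X, Q, N]
Visit U → queue [P, W, L, K, X, Q, N]
Visit P; enqueue O → queue [W, L, K, X, Q, N, O]
Visit W → queue [L, K, X, Q, N, O]
Visit L → queue [K, X, Q, N, O]
Visit K → queue [X, Q, N, O]
Visit X → queue [Q, N, O]
Visit Q → queue [N, O]
Visit N → queue [O]
Visit O → queue []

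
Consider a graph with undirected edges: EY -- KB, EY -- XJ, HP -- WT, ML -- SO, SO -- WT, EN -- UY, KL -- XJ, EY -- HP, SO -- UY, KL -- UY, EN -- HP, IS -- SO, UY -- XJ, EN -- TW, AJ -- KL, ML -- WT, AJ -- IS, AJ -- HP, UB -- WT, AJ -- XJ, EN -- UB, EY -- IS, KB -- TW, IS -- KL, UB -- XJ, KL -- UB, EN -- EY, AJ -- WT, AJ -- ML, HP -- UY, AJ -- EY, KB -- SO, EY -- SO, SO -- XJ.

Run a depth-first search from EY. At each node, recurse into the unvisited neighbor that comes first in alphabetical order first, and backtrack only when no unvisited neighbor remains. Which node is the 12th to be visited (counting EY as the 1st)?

ML

Visit EY
EY → AJ
AJ → HP
HP → EN
EN → TW
TW → KB
KB → SO
SO → IS
IS → KL
KL → UB
UB → WT
WT → ML
UB → XJ
XJ → UY

Visit order: EY, AJ, HP, EN, TW, KB, SO, IS, KL, UB, WT, ML, XJ, UY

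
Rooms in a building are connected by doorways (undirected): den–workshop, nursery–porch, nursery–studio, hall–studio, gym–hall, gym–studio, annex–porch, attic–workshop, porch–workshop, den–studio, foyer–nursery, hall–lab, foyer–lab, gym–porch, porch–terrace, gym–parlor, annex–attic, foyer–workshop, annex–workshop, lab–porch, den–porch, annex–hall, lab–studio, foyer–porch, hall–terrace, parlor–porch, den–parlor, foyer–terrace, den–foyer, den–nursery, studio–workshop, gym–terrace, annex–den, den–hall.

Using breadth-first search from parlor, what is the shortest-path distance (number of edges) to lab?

Level 0: parlor
Level 1: den, gym, porch
Level 2: annex, foyer, hall, lab, nursery, studio, terrace, workshop
Level 3: attic
lab first appears at level 2.

2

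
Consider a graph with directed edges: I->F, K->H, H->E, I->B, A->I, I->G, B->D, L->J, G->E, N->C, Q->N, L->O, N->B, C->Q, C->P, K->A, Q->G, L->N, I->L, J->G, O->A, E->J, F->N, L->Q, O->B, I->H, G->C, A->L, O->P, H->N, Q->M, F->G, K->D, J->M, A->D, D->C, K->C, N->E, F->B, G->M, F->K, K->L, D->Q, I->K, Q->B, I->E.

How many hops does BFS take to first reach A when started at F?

Level 0: F
Level 1: B, G, K, N
Level 2: A, C, D, E, H, L, M
Level 3: I, J, O, P, Q
A first appears at level 2.

2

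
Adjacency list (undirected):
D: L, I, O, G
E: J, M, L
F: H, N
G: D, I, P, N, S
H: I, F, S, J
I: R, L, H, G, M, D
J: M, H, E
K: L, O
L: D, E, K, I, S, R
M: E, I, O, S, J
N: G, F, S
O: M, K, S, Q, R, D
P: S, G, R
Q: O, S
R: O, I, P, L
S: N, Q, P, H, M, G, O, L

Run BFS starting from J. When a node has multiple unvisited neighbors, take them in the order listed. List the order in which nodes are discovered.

Visit J; enqueue M, H, E → queue [M, H, E]
Visit M; enqueue I, O, S → queue [H, E, I, O, S]
Visit H; enqueue F → queue [E, I, O, S, F]
Visit E; enqueue L → queue [I, O, S, F, L]
Visit I; enqueue R, G, D → queue [O, S, F, L, R, G, D]
Visit O; enqueue K, Q → queue [S, F, L, R, G, D, K, Q]
Visit S; enqueue N, P → queue [F, L, R, G, D, K, Q, N, P]
Visit F → queue [L, R, G, D, K, Q, N, P]
Visit L → queue [R, G, D, K, Q, N, P]
Visit R → queue [G, D, K, Q, N, P]
Visit G → queue [D, K, Q, N, P]
Visit D → queue [K, Q, N, P]
Visit K → queue [Q, N, P]
Visit Q → queue [N, P]
Visit N → queue [P]
Visit P → queue []

J, M, H, E, I, O, S, F, L, R, G, D, K, Q, N, P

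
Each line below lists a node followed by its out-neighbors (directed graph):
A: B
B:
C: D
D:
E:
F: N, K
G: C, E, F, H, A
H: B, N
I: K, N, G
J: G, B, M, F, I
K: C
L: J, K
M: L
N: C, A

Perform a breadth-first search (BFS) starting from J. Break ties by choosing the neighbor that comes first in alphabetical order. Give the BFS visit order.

J, B, F, G, I, M, K, N, A, C, E, H, L, D

Visit J; enqueue B, F, G, I, M → queue [B, F, G, I, M]
Visit B → queue [F, G, I, M]
Visit F; enqueue K, N → queue [G, I, M, K, N]
Visit G; enqueue A, C, E, H → queue [I, M, K, N, A, C, E, H]
Visit I → queue [M, K, N, A, C, E, H]
Visit M; enqueue L → queue [K, N, A, C, E, H, L]
Visit K → queue [N, A, C, E, H, L]
Visit N → queue [A, C, E, H, L]
Visit A → queue [C, E, H, L]
Visit C; enqueue D → queue [E, H, L, D]
Visit E → queue [H, L, D]
Visit H → queue [L, D]
Visit L → queue [D]
Visit D → queue []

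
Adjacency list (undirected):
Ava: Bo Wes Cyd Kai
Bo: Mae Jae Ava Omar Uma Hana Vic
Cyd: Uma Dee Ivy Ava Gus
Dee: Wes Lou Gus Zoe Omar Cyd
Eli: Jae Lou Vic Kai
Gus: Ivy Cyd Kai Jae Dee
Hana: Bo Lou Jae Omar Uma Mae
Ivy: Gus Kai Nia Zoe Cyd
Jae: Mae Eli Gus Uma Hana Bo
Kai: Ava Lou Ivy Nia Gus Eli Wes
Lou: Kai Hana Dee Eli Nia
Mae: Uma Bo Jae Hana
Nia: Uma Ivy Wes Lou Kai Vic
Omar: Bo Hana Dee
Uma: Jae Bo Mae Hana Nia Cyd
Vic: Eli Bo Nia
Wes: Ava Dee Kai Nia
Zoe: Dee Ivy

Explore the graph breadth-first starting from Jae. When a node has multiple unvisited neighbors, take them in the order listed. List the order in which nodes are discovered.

Visit Jae; enqueue Mae, Eli, Gus, Uma, Hana, Bo → queue [Mae, Eli, Gus, Uma, Hana, Bo]
Visit Mae → queue [Eli, Gus, Uma, Hana, Bo]
Visit Eli; enqueue Lou, Vic, Kai → queue [Gus, Uma, Hana, Bo, Lou, Vic, Kai]
Visit Gus; enqueue Ivy, Cyd, Dee → queue [Uma, Hana, Bo, Lou, Vic, Kai, Ivy, Cyd, Dee]
Visit Uma; enqueue Nia → queue [Hana, Bo, Lou, Vic, Kai, Ivy, Cyd, Dee, Nia]
Visit Hana; enqueue Omar → queue [Bo, Lou, Vic, Kai, Ivy, Cyd, Dee, Nia, Omar]
Visit Bo; enqueue Ava → queue [Lou, Vic, Kai, Ivy, Cyd, Dee, Nia, Omar, Ava]
Visit Lou → queue [Vic, Kai, Ivy, Cyd, Dee, Nia, Omar, Ava]
Visit Vic → queue [Kai, Ivy, Cyd, Dee, Nia, Omar, Ava]
Visit Kai; enqueue Wes → queue [Ivy, Cyd, Dee, Nia, Omar, Ava, Wes]
Visit Ivy; enqueue Zoe → queue [Cyd, Dee, Nia, Omar, Ava, Wes, Zoe]
Visit Cyd → queue [Dee, Nia, Omar, Ava, Wes, Zoe]
Visit Dee → queue [Nia, Omar, Ava, Wes, Zoe]
Visit Nia → queue [Omar, Ava, Wes, Zoe]
Visit Omar → queue [Ava, Wes, Zoe]
Visit Ava → queue [Wes, Zoe]
Visit Wes → queue [Zoe]
Visit Zoe → queue []

Jae -> Mae -> Eli -> Gus -> Uma -> Hana -> Bo -> Lou -> Vic -> Kai -> Ivy -> Cyd -> Dee -> Nia -> Omar -> Ava -> Wes -> Zoe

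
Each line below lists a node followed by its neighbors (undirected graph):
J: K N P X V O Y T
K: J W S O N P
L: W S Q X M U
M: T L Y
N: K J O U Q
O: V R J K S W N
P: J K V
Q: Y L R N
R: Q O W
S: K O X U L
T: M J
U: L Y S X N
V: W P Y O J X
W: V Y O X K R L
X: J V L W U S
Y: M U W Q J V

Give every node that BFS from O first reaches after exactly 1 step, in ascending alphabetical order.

J, K, N, R, S, V, W

Level 0: O
Level 1: J, K, N, R, S, V, W
Level 2: L, P, Q, T, U, X, Y
Level 3: M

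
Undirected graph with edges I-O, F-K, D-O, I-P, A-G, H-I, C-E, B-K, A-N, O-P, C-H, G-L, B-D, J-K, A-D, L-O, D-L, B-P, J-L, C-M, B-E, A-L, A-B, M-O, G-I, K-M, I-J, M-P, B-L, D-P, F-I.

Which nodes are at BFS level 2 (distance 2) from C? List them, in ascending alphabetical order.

B, I, K, O, P

Level 0: C
Level 1: E, H, M
Level 2: B, I, K, O, P
Level 3: A, D, F, G, J, L
Level 4: N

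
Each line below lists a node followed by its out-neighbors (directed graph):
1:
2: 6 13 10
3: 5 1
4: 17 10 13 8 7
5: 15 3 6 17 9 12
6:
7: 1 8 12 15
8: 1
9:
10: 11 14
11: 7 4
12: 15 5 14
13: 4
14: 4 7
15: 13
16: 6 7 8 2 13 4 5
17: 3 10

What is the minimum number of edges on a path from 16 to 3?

Level 0: 16
Level 1: 2, 4, 5, 6, 7, 8, 13
Level 2: 1, 3, 9, 10, 12, 15, 17
Level 3: 11, 14
3 first appears at level 2.

2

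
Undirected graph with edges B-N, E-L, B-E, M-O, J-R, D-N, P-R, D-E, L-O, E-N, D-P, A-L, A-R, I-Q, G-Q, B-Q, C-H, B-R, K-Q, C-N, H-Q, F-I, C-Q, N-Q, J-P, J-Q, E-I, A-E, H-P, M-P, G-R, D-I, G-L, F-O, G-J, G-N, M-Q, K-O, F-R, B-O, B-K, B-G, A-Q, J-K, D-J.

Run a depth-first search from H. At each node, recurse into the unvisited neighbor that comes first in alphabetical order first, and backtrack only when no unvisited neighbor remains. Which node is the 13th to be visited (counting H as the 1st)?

O

Visit H
H → C
C → N
N → B
B → E
E → A
A → L
L → G
G → J
J → D
D → I
I → F
F → O
O → K
K → Q
Q → M
M → P
P → R

Visit order: H, C, N, B, E, A, L, G, J, D, I, F, O, K, Q, M, P, R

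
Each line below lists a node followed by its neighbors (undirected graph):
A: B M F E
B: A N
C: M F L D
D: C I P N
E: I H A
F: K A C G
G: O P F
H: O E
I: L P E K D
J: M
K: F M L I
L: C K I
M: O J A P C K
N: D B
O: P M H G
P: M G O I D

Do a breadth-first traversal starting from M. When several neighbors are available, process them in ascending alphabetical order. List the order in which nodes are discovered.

M, A, C, J, K, O, P, B, E, F, D, L, I, G, H, N

Visit M; enqueue A, C, J, K, O, P → queue [A, C, J, K, O, P]
Visit A; enqueue B, E, F → queue [C, J, K, O, P, B, E, F]
Visit C; enqueue D, L → queue [J, K, O, P, B, E, F, D, L]
Visit J → queue [K, O, P, B, E, F, D, L]
Visit K; enqueue I → queue [O, P, B, E, F, D, L, I]
Visit O; enqueue G, H → queue [P, B, E, F, D, L, I, G, H]
Visit P → queue [B, E, F, D, L, I, G, H]
Visit B; enqueue N → queue [E, F, D, L, I, G, H, N]
Visit E → queue [F, D, L, I, G, H, N]
Visit F → queue [D, L, I, G, H, N]
Visit D → queue [L, I, G, H, N]
Visit L → queue [I, G, H, N]
Visit I → queue [G, H, N]
Visit G → queue [H, N]
Visit H → queue [N]
Visit N → queue []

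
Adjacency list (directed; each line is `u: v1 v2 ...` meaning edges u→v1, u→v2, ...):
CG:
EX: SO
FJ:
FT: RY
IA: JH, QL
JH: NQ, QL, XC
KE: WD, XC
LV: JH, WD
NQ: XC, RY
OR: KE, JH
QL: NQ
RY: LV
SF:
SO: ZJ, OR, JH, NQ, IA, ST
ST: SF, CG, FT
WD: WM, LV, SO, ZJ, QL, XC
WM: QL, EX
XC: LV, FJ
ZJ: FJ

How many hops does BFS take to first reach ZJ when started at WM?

3

Level 0: WM
Level 1: EX, QL
Level 2: NQ, SO
Level 3: IA, JH, OR, RY, ST, XC, ZJ
Level 4: CG, FJ, FT, KE, LV, SF
Level 5: WD
ZJ first appears at level 3.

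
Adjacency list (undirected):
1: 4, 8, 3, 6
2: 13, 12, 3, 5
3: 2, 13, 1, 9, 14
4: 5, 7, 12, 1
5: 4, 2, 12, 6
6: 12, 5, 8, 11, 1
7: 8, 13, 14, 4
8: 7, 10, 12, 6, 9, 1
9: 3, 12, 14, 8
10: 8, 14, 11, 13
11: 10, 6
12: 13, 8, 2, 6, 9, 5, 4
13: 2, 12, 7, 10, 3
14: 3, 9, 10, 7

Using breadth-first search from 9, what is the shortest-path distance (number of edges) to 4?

Level 0: 9
Level 1: 3, 8, 12, 14
Level 2: 1, 2, 4, 5, 6, 7, 10, 13
Level 3: 11
4 first appears at level 2.

2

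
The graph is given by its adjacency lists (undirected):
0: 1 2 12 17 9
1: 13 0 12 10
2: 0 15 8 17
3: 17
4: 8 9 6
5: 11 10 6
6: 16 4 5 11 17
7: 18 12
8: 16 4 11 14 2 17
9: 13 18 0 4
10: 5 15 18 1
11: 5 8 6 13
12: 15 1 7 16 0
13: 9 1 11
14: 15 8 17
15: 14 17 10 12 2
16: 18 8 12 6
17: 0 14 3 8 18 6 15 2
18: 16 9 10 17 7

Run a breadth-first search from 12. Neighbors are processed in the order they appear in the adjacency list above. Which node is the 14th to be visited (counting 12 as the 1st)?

Visit 12; enqueue 15, 1, 7, 16, 0 → queue [15, 1, 7, 16, 0]
Visit 15; enqueue 14, 17, 10, 2 → queue [1, 7, 16, 0, 14, 17, 10, 2]
Visit 1; enqueue 13 → queue [7, 16, 0, 14, 17, 10, 2, 13]
Visit 7; enqueue 18 → queue [16, 0, 14, 17, 10, 2, 13, 18]
Visit 16; enqueue 8, 6 → queue [0, 14, 17, 10, 2, 13, 18, 8, 6]
Visit 0; enqueue 9 → queue [14, 17, 10, 2, 13, 18, 8, 6, 9]
Visit 14 → queue [17, 10, 2, 13, 18, 8, 6, 9]
Visit 17; enqueue 3 → queue [10, 2, 13, 18, 8, 6, 9, 3]
Visit 10; enqueue 5 → queue [2, 13, 18, 8, 6, 9, 3, 5]
Visit 2 → queue [13, 18, 8, 6, 9, 3, 5]
Visit 13; enqueue 11 → queue [18, 8, 6, 9, 3, 5, 11]
Visit 18 → queue [8, 6, 9, 3, 5, 11]
Visit 8; enqueue 4 → queue [6, 9, 3, 5, 11, 4]
Visit 6 → queue [9, 3, 5, 11, 4]
Visit 9 → queue [3, 5, 11, 4]
Visit 3 → queue [5, 11, 4]
Visit 5 → queue [11, 4]
Visit 11 → queue [4]
Visit 4 → queue []

Visit order: 12, 15, 1, 7, 16, 0, 14, 17, 10, 2, 13, 18, 8, 6, 9, 3, 5, 11, 4

6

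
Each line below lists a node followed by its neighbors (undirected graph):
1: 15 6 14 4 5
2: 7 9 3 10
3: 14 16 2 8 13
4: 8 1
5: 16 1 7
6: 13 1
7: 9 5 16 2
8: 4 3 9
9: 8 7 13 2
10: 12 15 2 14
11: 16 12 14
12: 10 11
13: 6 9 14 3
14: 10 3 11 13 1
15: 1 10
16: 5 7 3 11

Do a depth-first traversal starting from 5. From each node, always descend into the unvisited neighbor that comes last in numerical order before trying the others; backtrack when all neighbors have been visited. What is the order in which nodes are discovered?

Visit 5
5 → 16
16 → 11
11 → 14
14 → 13
13 → 9
9 → 8
8 → 4
4 → 1
1 → 15
15 → 10
10 → 12
10 → 2
2 → 7
2 → 3
1 → 6

5 → 16 → 11 → 14 → 13 → 9 → 8 → 4 → 1 → 15 → 10 → 12 → 2 → 7 → 3 → 6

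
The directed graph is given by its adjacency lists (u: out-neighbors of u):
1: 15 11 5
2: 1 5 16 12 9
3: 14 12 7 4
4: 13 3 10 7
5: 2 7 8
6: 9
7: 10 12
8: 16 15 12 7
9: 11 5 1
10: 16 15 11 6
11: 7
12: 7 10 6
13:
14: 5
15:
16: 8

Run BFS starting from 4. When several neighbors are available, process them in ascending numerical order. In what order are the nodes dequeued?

4 3 7 10 13 12 14 6 11 15 16 5 9 8 2 1

Visit 4; enqueue 3, 7, 10, 13 → queue [3, 7, 10, 13]
Visit 3; enqueue 12, 14 → queue [7, 10, 13, 12, 14]
Visit 7 → queue [10, 13, 12, 14]
Visit 10; enqueue 6, 11, 15, 16 → queue [13, 12, 14, 6, 11, 15, 16]
Visit 13 → queue [12, 14, 6, 11, 15, 16]
Visit 12 → queue [14, 6, 11, 15, 16]
Visit 14; enqueue 5 → queue [6, 11, 15, 16, 5]
Visit 6; enqueue 9 → queue [11, 15, 16, 5, 9]
Visit 11 → queue [15, 16, 5, 9]
Visit 15 → queue [16, 5, 9]
Visit 16; enqueue 8 → queue [5, 9, 8]
Visit 5; enqueue 2 → queue [9, 8, 2]
Visit 9; enqueue 1 → queue [8, 2, 1]
Visit 8 → queue [2, 1]
Visit 2 → queue [1]
Visit 1 → queue []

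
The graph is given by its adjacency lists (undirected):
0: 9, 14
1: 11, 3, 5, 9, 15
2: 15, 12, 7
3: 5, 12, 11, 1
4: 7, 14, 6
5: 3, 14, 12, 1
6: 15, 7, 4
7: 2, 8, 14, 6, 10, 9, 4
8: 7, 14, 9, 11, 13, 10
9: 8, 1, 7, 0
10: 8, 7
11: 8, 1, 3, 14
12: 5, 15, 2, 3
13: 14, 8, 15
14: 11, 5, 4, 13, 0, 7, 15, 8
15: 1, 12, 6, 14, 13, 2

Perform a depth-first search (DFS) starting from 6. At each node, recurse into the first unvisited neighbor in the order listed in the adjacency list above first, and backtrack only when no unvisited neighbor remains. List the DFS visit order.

Visit 6
6 → 15
15 → 1
1 → 11
11 → 8
8 → 7
7 → 2
2 → 12
12 → 5
5 → 3
5 → 14
14 → 4
14 → 13
14 → 0
0 → 9
7 → 10

6 15 1 11 8 7 2 12 5 3 14 4 13 0 9 10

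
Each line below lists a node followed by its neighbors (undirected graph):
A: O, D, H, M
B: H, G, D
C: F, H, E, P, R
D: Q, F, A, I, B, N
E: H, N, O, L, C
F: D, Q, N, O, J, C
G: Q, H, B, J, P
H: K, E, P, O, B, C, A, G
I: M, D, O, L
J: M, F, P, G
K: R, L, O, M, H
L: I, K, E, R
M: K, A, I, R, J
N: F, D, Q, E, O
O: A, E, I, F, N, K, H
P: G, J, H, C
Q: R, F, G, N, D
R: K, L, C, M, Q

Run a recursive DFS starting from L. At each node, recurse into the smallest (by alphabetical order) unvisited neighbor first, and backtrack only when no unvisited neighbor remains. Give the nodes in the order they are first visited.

L E C F D A H B G J M I O K R Q N P

Visit L
L → E
E → C
C → F
F → D
D → A
A → H
H → B
B → G
G → J
J → M
M → I
I → O
O → K
K → R
R → Q
Q → N
J → P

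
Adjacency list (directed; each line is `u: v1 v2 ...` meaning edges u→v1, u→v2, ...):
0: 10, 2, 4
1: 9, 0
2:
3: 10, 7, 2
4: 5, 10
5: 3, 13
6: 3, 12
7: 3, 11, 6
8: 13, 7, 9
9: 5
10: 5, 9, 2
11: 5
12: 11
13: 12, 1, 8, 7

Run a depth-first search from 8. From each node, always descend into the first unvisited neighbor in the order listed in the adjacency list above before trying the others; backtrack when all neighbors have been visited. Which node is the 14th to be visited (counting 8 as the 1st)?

Visit 8
8 → 13
13 → 12
12 → 11
11 → 5
5 → 3
3 → 10
10 → 9
10 → 2
3 → 7
7 → 6
13 → 1
1 → 0
0 → 4

Visit order: 8, 13, 12, 11, 5, 3, 10, 9, 2, 7, 6, 1, 0, 4

4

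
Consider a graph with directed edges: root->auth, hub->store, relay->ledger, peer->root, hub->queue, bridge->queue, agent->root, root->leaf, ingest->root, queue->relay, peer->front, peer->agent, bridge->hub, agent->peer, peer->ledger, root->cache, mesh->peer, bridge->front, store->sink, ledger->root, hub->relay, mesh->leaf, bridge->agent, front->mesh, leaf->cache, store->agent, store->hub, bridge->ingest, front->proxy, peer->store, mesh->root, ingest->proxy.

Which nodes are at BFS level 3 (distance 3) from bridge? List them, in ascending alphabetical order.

auth, cache, leaf, ledger, sink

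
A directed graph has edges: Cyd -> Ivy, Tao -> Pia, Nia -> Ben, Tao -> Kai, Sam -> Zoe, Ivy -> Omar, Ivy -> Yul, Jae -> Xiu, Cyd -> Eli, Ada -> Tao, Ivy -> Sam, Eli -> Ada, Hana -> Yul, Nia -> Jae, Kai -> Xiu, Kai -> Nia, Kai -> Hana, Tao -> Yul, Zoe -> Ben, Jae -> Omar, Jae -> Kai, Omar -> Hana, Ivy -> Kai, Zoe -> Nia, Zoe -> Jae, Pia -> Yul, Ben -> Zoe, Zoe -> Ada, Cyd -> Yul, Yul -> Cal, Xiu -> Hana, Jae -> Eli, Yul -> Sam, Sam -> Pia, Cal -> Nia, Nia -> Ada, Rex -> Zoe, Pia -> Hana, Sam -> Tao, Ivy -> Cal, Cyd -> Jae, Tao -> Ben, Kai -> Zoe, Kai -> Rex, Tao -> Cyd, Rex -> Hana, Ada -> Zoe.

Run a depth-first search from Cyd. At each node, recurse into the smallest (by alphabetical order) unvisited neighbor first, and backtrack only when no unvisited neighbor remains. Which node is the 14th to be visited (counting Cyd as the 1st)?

Pia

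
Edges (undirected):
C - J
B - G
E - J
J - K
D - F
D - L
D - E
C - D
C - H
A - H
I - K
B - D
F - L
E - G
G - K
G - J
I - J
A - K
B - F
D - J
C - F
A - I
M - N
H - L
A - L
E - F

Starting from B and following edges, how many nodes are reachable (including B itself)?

12

BFS from B visits: B, D, F, G, C, E, J, L, K, H, I, A
Reachable nodes: 12 of 14 total.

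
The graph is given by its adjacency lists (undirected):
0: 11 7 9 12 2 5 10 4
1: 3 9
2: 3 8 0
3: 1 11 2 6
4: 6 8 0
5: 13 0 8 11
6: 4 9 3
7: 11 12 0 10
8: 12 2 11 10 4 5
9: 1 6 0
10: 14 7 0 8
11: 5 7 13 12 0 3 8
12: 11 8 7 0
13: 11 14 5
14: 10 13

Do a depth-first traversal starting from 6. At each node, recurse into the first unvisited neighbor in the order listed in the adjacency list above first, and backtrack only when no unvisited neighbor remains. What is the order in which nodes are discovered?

6 → 4 → 8 → 12 → 11 → 5 → 13 → 14 → 10 → 7 → 0 → 9 → 1 → 3 → 2

Visit 6
6 → 4
4 → 8
8 → 12
12 → 11
11 → 5
5 → 13
13 → 14
14 → 10
10 → 7
7 → 0
0 → 9
9 → 1
1 → 3
3 → 2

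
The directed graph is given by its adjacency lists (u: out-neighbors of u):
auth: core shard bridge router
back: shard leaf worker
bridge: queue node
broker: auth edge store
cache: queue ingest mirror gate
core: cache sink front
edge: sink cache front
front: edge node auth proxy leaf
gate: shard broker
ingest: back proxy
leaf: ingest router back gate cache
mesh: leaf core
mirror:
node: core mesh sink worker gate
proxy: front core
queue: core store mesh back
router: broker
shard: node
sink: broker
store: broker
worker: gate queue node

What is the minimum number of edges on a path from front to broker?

3

Level 0: front
Level 1: auth, edge, leaf, node, proxy
Level 2: back, bridge, cache, core, gate, ingest, mesh, router, shard, sink, worker
Level 3: broker, mirror, queue
Level 4: store
broker first appears at level 3.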